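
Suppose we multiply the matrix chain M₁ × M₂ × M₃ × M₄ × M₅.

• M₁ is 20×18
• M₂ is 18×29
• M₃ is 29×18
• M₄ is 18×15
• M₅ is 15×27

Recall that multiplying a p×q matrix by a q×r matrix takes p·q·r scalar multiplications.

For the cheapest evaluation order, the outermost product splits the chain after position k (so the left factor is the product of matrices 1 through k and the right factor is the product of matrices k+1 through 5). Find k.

Adjacent pairs: M₁M₂ = 20·18·29 = 10440; M₂M₃ = 18·29·18 = 9396; M₃M₄ = 29·18·15 = 7830; M₄M₅ = 18·15·27 = 7290.
Length 3: M₁..M₃: k=1: 0+9396+20·18·18=15876; k=2: 10440+0+20·29·18=20880 → min 15876 | M₂..M₄: k=2: 0+7830+18·29·15=15660; k=3: 9396+0+18·18·15=14256 → min 14256 | M₃..M₅: k=3: 0+7290+29·18·27=21384; k=4: 7830+0+29·15·27=19575 → min 19575.
Length 4: M₁..M₄: k=1: 0+14256+20·18·15=19656; k=2: 10440+7830+20·29·15=26970; k=3: 15876+0+20·18·15=21276 → min 19656 | M₂..M₅: k=2: 0+19575+18·29·27=33669; k=3: 9396+7290+18·18·27=25434; k=4: 14256+0+18·15·27=21546 → min 21546.
Top-level splits: k=1: (M₁..M₁)·(M₂..M₅) → 0+21546+20·18·27 = 31266; k=2: (M₁..M₂)·(M₃..M₅) → 10440+19575+20·29·27 = 45675; k=3: (M₁..M₃)·(M₄..M₅) → 15876+7290+20·18·27 = 32886; k=4: (M₁..M₄)·(M₅..M₅) → 19656+0+20·15·27 = 27756.
Best split is after M₄, i.e. k = 4.

4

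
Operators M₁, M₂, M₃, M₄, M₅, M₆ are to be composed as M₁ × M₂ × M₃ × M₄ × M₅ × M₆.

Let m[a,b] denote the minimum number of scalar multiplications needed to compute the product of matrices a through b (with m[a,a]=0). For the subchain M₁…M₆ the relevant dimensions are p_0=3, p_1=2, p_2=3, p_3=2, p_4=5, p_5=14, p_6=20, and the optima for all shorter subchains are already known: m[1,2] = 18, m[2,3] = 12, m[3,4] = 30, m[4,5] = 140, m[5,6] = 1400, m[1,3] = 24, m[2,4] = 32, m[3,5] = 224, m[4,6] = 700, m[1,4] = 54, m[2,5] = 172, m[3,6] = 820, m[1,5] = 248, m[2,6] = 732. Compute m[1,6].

844

m[1,6] = min over k∈[1,5] of m[1,k]+m[k+1,6]+p_{0}·p_k·p_{6}.
k=1: 0 + 732 + 3·2·20 = 852; k=2: 18 + 820 + 3·3·20 = 1018; k=3: 24 + 700 + 3·2·20 = 844; k=4: 54 + 1400 + 3·5·20 = 1754; k=5: 248 + 0 + 3·14·20 = 1088.
Minimum: 844 at k=3.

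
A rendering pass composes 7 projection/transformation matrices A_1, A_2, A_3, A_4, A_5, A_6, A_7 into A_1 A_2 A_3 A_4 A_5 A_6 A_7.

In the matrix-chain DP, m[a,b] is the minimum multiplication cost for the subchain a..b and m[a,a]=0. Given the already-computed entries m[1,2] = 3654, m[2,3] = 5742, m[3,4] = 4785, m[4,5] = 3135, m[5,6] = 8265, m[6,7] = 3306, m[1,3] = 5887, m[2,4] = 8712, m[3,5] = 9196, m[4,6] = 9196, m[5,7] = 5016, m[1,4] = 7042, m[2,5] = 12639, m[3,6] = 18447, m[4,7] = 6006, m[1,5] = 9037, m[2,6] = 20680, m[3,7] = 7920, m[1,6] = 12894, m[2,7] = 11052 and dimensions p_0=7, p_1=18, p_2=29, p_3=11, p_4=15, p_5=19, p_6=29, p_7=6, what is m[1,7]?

11808

m[1,7] = min over k∈[1,6] of m[1,k]+m[k+1,7]+p_{0}·p_k·p_{7}.
k=1: 0 + 11052 + 7·18·6 = 11808; k=2: 3654 + 7920 + 7·29·6 = 12792; k=3: 5887 + 6006 + 7·11·6 = 12355; k=4: 7042 + 5016 + 7·15·6 = 12688; k=5: 9037 + 3306 + 7·19·6 = 13141; k=6: 12894 + 0 + 7·29·6 = 14112.
Minimum: 11808 at k=1.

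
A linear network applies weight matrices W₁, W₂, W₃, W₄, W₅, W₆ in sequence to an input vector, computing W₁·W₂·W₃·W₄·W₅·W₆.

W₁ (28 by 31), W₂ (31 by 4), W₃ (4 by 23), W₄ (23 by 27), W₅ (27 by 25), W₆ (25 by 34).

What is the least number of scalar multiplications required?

15864

Adjacent pairs: W₁W₂ = 28·31·4 = 3472; W₂W₃ = 31·4·23 = 2852; W₃W₄ = 4·23·27 = 2484; W₄W₅ = 23·27·25 = 15525; W₅W₆ = 27·25·34 = 22950.
Length 3: W₁..W₃: k=1: 0+2852+28·31·23=22816; k=2: 3472+0+28·4·23=6048 → min 6048 | W₂..W₄: k=2: 0+2484+31·4·27=5832; k=3: 2852+0+31·23·27=22103 → min 5832 | W₃..W₅: k=3: 0+15525+4·23·25=17825; k=4: 2484+0+4·27·25=5184 → min 5184 | W₄..W₆: k=4: 0+22950+23·27·34=44064; k=5: 15525+0+23·25·34=35075 → min 35075.
Length 4: W₁..W₄: k=1: 0+5832+28·31·27=29268; k=2: 3472+2484+28·4·27=8980; k=3: 6048+0+28·23·27=23436 → min 8980 | W₂..W₅: k=2: 0+5184+31·4·25=8284; k=3: 2852+15525+31·23·25=36202; k=4: 5832+0+31·27·25=26757 → min 8284 | W₃..W₆: k=3: 0+35075+4·23·34=38203; k=4: 2484+22950+4·27·34=29106; k=5: 5184+0+4·25·34=8584 → min 8584.
Length 5: W₁..W₅: k=1: 0+8284+28·31·25=29984; k=2: 3472+5184+28·4·25=11456; k=3: 6048+15525+28·23·25=37673; k=4: 8980+0+28·27·25=27880 → min 11456 | W₂..W₆: k=2: 0+8584+31·4·34=12800; k=3: 2852+35075+31·23·34=62169; k=4: 5832+22950+31·27·34=57240; k=5: 8284+0+31·25·34=34634 → min 12800.
Length 6: W₁..W₆: k=1: 0+12800+28·31·34=42312; k=2: 3472+8584+28·4·34=15864; k=3: 6048+35075+28·23·34=63019; k=4: 8980+22950+28·27·34=57634; k=5: 11456+0+28·25·34=35256 → min 15864.
Optimal order: ((W₁·W₂)·(((W₃·W₄)·W₅)·W₆)) with cost 15864.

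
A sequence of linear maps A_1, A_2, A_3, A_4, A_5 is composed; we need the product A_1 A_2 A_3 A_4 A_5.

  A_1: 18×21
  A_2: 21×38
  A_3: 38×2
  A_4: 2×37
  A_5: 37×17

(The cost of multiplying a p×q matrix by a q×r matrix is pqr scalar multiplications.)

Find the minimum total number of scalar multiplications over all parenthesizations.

Adjacent pairs: A_1A_2 = 18·21·38 = 14364; A_2A_3 = 21·38·2 = 1596; A_3A_4 = 38·2·37 = 2812; A_4A_5 = 2·37·17 = 1258.
Length 3: A_1..A_3: k=1: 0+1596+18·21·2=2352; k=2: 14364+0+18·38·2=15732 → min 2352 | A_2..A_4: k=2: 0+2812+21·38·37=32338; k=3: 1596+0+21·2·37=3150 → min 3150 | A_3..A_5: k=3: 0+1258+38·2·17=2550; k=4: 2812+0+38·37·17=26714 → min 2550.
Length 4: A_1..A_4: k=1: 0+3150+18·21·37=17136; k=2: 14364+2812+18·38·37=42484; k=3: 2352+0+18·2·37=3684 → min 3684 | A_2..A_5: k=2: 0+2550+21·38·17=16116; k=3: 1596+1258+21·2·17=3568; k=4: 3150+0+21·37·17=16359 → min 3568.
Length 5: A_1..A_5: k=1: 0+3568+18·21·17=9994; k=2: 14364+2550+18·38·17=28542; k=3: 2352+1258+18·2·17=4222; k=4: 3684+0+18·37·17=15006 → min 4222.
Optimal order: ((A_1 (A_2 A_3)) (A_4 A_5)) with cost 4222.

4222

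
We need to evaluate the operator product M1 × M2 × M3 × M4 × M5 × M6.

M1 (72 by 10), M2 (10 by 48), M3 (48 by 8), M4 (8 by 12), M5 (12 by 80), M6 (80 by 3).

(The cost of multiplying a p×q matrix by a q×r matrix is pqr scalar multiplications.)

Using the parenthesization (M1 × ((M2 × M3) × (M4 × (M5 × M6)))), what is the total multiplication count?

9408

(M2 × M3): 10×48 by 48×8 → 10×8, cost 10·48·8 = 3840
(M5 × M6): 12×80 by 80×3 → 12×3, cost 12·80·3 = 2880
(M4 × (M5 × M6)): 8×12 by 12×3 → 8×3, cost 8·12·3 = 288; cumulative 3168
((M2 × M3) × (M4 × (M5 × M6))): 10×8 by 8×3 → 10×3, cost 10·8·3 = 240; cumulative 7248
(M1 × ((M2 × M3) × (M4 × (M5 × M6)))): 72×10 by 10×3 → 72×3, cost 72·10·3 = 2160; cumulative 9408
Total: 9408 scalar multiplications.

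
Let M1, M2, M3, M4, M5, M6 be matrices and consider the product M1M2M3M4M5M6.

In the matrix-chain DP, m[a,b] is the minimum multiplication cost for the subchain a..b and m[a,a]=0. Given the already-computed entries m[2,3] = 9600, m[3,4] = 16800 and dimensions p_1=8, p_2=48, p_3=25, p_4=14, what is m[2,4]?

12400

m[2,4] = min over k∈[2,3] of m[2,k]+m[k+1,4]+p_{1}·p_k·p_{4}.
k=2: 0 + 16800 + 8·48·14 = 22176; k=3: 9600 + 0 + 8·25·14 = 12400.
Minimum: 12400 at k=3.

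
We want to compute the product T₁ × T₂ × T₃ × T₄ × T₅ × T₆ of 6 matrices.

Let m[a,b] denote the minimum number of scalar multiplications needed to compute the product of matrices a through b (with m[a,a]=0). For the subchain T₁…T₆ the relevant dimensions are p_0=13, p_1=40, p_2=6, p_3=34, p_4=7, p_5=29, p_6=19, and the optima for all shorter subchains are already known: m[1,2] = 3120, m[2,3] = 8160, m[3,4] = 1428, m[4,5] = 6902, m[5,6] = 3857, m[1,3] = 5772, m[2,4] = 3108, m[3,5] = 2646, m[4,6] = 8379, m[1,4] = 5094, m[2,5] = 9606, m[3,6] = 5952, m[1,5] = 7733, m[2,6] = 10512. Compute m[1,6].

m[1,6] = min over k∈[1,5] of m[1,k]+m[k+1,6]+p_{0}·p_k·p_{6}.
k=1: 0 + 10512 + 13·40·19 = 20392; k=2: 3120 + 5952 + 13·6·19 = 10554; k=3: 5772 + 8379 + 13·34·19 = 22549; k=4: 5094 + 3857 + 13·7·19 = 10680; k=5: 7733 + 0 + 13·29·19 = 14896.
Minimum: 10554 at k=2.

10554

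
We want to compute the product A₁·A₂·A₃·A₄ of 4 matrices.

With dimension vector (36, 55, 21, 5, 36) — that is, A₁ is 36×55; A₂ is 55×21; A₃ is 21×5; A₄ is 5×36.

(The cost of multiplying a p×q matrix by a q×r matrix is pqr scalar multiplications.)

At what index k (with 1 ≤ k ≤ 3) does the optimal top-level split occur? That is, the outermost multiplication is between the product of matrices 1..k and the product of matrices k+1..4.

3

Adjacent pairs: A₁A₂ = 36·55·21 = 41580; A₂A₃ = 55·21·5 = 5775; A₃A₄ = 21·5·36 = 3780.
Length 3: A₁..A₃: k=1: 0+5775+36·55·5=15675; k=2: 41580+0+36·21·5=45360 → min 15675 | A₂..A₄: k=2: 0+3780+55·21·36=45360; k=3: 5775+0+55·5·36=15675 → min 15675.
Top-level splits: k=1: (A₁..A₁)·(A₂..A₄) → 0+15675+36·55·36 = 86955; k=2: (A₁..A₂)·(A₃..A₄) → 41580+3780+36·21·36 = 72576; k=3: (A₁..A₃)·(A₄..A₄) → 15675+0+36·5·36 = 22155.
Best split is after A₃, i.e. k = 3.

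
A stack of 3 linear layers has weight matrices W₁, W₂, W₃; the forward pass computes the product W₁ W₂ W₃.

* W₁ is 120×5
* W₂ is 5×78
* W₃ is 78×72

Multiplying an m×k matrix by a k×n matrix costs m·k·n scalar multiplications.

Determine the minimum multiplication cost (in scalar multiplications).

71280

Order (W₁ (W₂ W₃)): (W₂ W₃): 5×78 by 78×72 → 5×72, cost 5·78·72 = 28080; (W₁ (W₂ W₃)): 120×5 by 5×72 → 120×72, cost 120·5·72 = 43200; cumulative 71280. Total 71280.
Order ((W₁ W₂) W₃): (W₁ W₂): 120×5 by 5×78 → 120×78, cost 120·5·78 = 46800; ((W₁ W₂) W₃): 120×78 by 78×72 → 120×72, cost 120·78·72 = 673920; cumulative 720720. Total 720720.
Minimum: 71280.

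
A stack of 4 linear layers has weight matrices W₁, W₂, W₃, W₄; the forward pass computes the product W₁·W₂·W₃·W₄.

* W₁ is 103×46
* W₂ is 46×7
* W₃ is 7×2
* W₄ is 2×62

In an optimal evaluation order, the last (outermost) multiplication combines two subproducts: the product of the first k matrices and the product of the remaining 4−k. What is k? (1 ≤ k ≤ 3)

3

Adjacent pairs: W₁W₂ = 103·46·7 = 33166; W₂W₃ = 46·7·2 = 644; W₃W₄ = 7·2·62 = 868.
Length 3: W₁..W₃: k=1: 0+644+103·46·2=10120; k=2: 33166+0+103·7·2=34608 → min 10120 | W₂..W₄: k=2: 0+868+46·7·62=20832; k=3: 644+0+46·2·62=6348 → min 6348.
Top-level splits: k=1: (W₁..W₁)·(W₂..W₄) → 0+6348+103·46·62 = 300104; k=2: (W₁..W₂)·(W₃..W₄) → 33166+868+103·7·62 = 78736; k=3: (W₁..W₃)·(W₄..W₄) → 10120+0+103·2·62 = 22892.
Best split is after W₃, i.e. k = 3.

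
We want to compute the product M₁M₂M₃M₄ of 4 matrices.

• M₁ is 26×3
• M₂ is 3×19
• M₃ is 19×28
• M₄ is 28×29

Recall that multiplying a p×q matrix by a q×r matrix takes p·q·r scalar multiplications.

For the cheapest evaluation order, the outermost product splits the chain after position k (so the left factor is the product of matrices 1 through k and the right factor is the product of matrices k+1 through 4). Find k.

Adjacent pairs: M₁M₂ = 26·3·19 = 1482; M₂M₃ = 3·19·28 = 1596; M₃M₄ = 19·28·29 = 15428.
Length 3: M₁..M₃: k=1: 0+1596+26·3·28=3780; k=2: 1482+0+26·19·28=15314 → min 3780 | M₂..M₄: k=2: 0+15428+3·19·29=17081; k=3: 1596+0+3·28·29=4032 → min 4032.
Top-level splits: k=1: (M₁..M₁)·(M₂..M₄) → 0+4032+26·3·29 = 6294; k=2: (M₁..M₂)·(M₃..M₄) → 1482+15428+26·19·29 = 31236; k=3: (M₁..M₃)·(M₄..M₄) → 3780+0+26·28·29 = 24892.
Best split is after M₁, i.e. k = 1.

1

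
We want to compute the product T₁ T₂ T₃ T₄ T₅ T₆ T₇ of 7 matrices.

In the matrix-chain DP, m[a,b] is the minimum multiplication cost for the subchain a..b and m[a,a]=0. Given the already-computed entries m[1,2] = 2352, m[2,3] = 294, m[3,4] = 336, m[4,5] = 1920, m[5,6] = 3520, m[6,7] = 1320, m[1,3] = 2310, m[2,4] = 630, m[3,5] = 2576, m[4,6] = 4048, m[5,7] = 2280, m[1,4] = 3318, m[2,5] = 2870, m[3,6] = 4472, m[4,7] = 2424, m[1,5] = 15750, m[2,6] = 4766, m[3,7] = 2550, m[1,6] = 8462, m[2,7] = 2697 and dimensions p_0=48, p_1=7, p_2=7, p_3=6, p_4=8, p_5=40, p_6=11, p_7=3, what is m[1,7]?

m[1,7] = min over k∈[1,6] of m[1,k]+m[k+1,7]+p_{0}·p_k·p_{7}.
k=1: 0 + 2697 + 48·7·3 = 3705; k=2: 2352 + 2550 + 48·7·3 = 5910; k=3: 2310 + 2424 + 48·6·3 = 5598; k=4: 3318 + 2280 + 48·8·3 = 6750; k=5: 15750 + 1320 + 48·40·3 = 22830; k=6: 8462 + 0 + 48·11·3 = 10046.
Minimum: 3705 at k=1.

3705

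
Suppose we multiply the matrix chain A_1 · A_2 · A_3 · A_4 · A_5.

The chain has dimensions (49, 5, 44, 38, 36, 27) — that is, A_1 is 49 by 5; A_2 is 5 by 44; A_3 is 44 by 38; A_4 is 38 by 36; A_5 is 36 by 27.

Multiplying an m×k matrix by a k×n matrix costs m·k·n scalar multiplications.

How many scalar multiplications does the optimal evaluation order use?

Adjacent pairs: A_1A_2 = 49·5·44 = 10780; A_2A_3 = 5·44·38 = 8360; A_3A_4 = 44·38·36 = 60192; A_4A_5 = 38·36·27 = 36936.
Length 3: A_1..A_3: k=1: 0+8360+49·5·38=17670; k=2: 10780+0+49·44·38=92708 → min 17670 | A_2..A_4: k=2: 0+60192+5·44·36=68112; k=3: 8360+0+5·38·36=15200 → min 15200 | A_3..A_5: k=3: 0+36936+44·38·27=82080; k=4: 60192+0+44·36·27=102960 → min 82080.
Length 4: A_1..A_4: k=1: 0+15200+49·5·36=24020; k=2: 10780+60192+49·44·36=148588; k=3: 17670+0+49·38·36=84702 → min 24020 | A_2..A_5: k=2: 0+82080+5·44·27=88020; k=3: 8360+36936+5·38·27=50426; k=4: 15200+0+5·36·27=20060 → min 20060.
Length 5: A_1..A_5: k=1: 0+20060+49·5·27=26675; k=2: 10780+82080+49·44·27=151072; k=3: 17670+36936+49·38·27=104880; k=4: 24020+0+49·36·27=71648 → min 26675.
Optimal order: (A_1 · (((A_2 · A_3) · A_4) · A_5)) with cost 26675.

26675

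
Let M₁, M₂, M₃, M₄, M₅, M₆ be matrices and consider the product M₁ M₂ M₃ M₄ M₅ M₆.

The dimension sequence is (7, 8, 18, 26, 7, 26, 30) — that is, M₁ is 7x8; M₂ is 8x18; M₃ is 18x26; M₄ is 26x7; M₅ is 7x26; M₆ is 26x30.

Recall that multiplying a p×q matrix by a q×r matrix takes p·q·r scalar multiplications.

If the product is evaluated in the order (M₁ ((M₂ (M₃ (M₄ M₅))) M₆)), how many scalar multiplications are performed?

28564

(M₄ M₅): 26×7 by 7×26 → 26×26, cost 26·7·26 = 4732
(M₃ (M₄ M₅)): 18×26 by 26×26 → 18×26, cost 18·26·26 = 12168; cumulative 16900
(M₂ (M₃ (M₄ M₅))): 8×18 by 18×26 → 8×26, cost 8·18·26 = 3744; cumulative 20644
((M₂ (M₃ (M₄ M₅))) M₆): 8×26 by 26×30 → 8×30, cost 8·26·30 = 6240; cumulative 26884
(M₁ ((M₂ (M₃ (M₄ M₅))) M₆)): 7×8 by 8×30 → 7×30, cost 7·8·30 = 1680; cumulative 28564
Total: 28564 scalar multiplications.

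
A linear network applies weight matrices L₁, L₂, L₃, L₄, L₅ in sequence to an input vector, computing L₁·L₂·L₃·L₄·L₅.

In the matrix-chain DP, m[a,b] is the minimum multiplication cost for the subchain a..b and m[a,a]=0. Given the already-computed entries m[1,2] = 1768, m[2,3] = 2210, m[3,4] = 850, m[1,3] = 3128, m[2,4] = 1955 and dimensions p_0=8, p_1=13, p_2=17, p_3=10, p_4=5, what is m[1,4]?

m[1,4] = min over k∈[1,3] of m[1,k]+m[k+1,4]+p_{0}·p_k·p_{4}.
k=1: 0 + 1955 + 8·13·5 = 2475; k=2: 1768 + 850 + 8·17·5 = 3298; k=3: 3128 + 0 + 8·10·5 = 3528.
Minimum: 2475 at k=1.

2475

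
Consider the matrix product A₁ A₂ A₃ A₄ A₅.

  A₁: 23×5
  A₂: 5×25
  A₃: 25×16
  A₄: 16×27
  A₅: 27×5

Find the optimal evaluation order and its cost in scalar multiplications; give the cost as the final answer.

5135

Adjacent pairs: A₁A₂ = 23·5·25 = 2875; A₂A₃ = 5·25·16 = 2000; A₃A₄ = 25·16·27 = 10800; A₄A₅ = 16·27·5 = 2160.
Length 3: A₁..A₃: k=1: 0+2000+23·5·16=3840; k=2: 2875+0+23·25·16=12075 → min 3840 | A₂..A₄: k=2: 0+10800+5·25·27=14175; k=3: 2000+0+5·16·27=4160 → min 4160 | A₃..A₅: k=3: 0+2160+25·16·5=4160; k=4: 10800+0+25·27·5=14175 → min 4160.
Length 4: A₁..A₄: k=1: 0+4160+23·5·27=7265; k=2: 2875+10800+23·25·27=29200; k=3: 3840+0+23·16·27=13776 → min 7265 | A₂..A₅: k=2: 0+4160+5·25·5=4785; k=3: 2000+2160+5·16·5=4560; k=4: 4160+0+5·27·5=4835 → min 4560.
Length 5: A₁..A₅: k=1: 0+4560+23·5·5=5135; k=2: 2875+4160+23·25·5=9910; k=3: 3840+2160+23·16·5=7840; k=4: 7265+0+23·27·5=10370 → min 5135.
Optimal parenthesization: (A₁ ((A₂ A₃) (A₄ A₅))) with cost 5135.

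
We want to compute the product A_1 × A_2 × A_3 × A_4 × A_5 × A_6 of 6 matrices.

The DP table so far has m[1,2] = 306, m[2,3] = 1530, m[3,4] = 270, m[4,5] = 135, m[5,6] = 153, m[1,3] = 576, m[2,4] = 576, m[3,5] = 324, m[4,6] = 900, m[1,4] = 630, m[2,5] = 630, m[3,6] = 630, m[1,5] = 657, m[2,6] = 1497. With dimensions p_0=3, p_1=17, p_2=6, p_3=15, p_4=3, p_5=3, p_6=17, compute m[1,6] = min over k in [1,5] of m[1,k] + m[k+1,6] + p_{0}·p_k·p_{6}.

m[1,6] = min over k∈[1,5] of m[1,k]+m[k+1,6]+p_{0}·p_k·p_{6}.
k=1: 0 + 1497 + 3·17·17 = 2364; k=2: 306 + 630 + 3·6·17 = 1242; k=3: 576 + 900 + 3·15·17 = 2241; k=4: 630 + 153 + 3·3·17 = 936; k=5: 657 + 0 + 3·3·17 = 810.
Minimum: 810 at k=5.

810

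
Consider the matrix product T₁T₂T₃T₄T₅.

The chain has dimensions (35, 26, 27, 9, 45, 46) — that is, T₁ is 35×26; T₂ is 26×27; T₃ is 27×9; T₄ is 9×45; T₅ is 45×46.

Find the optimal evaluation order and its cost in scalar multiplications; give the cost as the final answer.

Adjacent pairs: T₁T₂ = 35·26·27 = 24570; T₂T₃ = 26·27·9 = 6318; T₃T₄ = 27·9·45 = 10935; T₄T₅ = 9·45·46 = 18630.
Length 3: T₁..T₃: k=1: 0+6318+35·26·9=14508; k=2: 24570+0+35·27·9=33075 → min 14508 | T₂..T₄: k=2: 0+10935+26·27·45=42525; k=3: 6318+0+26·9·45=16848 → min 16848 | T₃..T₅: k=3: 0+18630+27·9·46=29808; k=4: 10935+0+27·45·46=66825 → min 29808.
Length 4: T₁..T₄: k=1: 0+16848+35·26·45=57798; k=2: 24570+10935+35·27·45=78030; k=3: 14508+0+35·9·45=28683 → min 28683 | T₂..T₅: k=2: 0+29808+26·27·46=62100; k=3: 6318+18630+26·9·46=35712; k=4: 16848+0+26·45·46=70668 → min 35712.
Length 5: T₁..T₅: k=1: 0+35712+35·26·46=77572; k=2: 24570+29808+35·27·46=97848; k=3: 14508+18630+35·9·46=47628; k=4: 28683+0+35·45·46=101133 → min 47628.
Optimal parenthesization: ((T₁(T₂T₃))(T₄T₅)) with cost 47628.

47628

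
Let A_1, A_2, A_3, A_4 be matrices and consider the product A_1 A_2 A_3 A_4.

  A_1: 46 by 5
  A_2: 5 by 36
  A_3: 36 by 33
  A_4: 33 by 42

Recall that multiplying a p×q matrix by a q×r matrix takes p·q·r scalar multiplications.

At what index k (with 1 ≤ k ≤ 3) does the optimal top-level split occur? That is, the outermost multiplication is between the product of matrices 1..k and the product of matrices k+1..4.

Adjacent pairs: A_1A_2 = 46·5·36 = 8280; A_2A_3 = 5·36·33 = 5940; A_3A_4 = 36·33·42 = 49896.
Length 3: A_1..A_3: k=1: 0+5940+46·5·33=13530; k=2: 8280+0+46·36·33=62928 → min 13530 | A_2..A_4: k=2: 0+49896+5·36·42=57456; k=3: 5940+0+5·33·42=12870 → min 12870.
Top-level splits: k=1: (A_1..A_1)·(A_2..A_4) → 0+12870+46·5·42 = 22530; k=2: (A_1..A_2)·(A_3..A_4) → 8280+49896+46·36·42 = 127728; k=3: (A_1..A_3)·(A_4..A_4) → 13530+0+46·33·42 = 77286.
Best split is after A_1, i.e. k = 1.

1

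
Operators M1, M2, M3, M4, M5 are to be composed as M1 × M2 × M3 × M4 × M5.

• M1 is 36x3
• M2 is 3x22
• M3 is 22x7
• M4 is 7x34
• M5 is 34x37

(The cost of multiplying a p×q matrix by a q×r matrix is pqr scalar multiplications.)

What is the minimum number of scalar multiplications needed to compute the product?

Adjacent pairs: M1M2 = 36·3·22 = 2376; M2M3 = 3·22·7 = 462; M3M4 = 22·7·34 = 5236; M4M5 = 7·34·37 = 8806.
Length 3: M1..M3: k=1: 0+462+36·3·7=1218; k=2: 2376+0+36·22·7=7920 → min 1218 | M2..M4: k=2: 0+5236+3·22·34=7480; k=3: 462+0+3·7·34=1176 → min 1176 | M3..M5: k=3: 0+8806+22·7·37=14504; k=4: 5236+0+22·34·37=32912 → min 14504.
Length 4: M1..M4: k=1: 0+1176+36·3·34=4848; k=2: 2376+5236+36·22·34=34540; k=3: 1218+0+36·7·34=9786 → min 4848 | M2..M5: k=2: 0+14504+3·22·37=16946; k=3: 462+8806+3·7·37=10045; k=4: 1176+0+3·34·37=4950 → min 4950.
Length 5: M1..M5: k=1: 0+4950+36·3·37=8946; k=2: 2376+14504+36·22·37=46184; k=3: 1218+8806+36·7·37=19348; k=4: 4848+0+36·34·37=50136 → min 8946.
Optimal order: (M1 × (((M2 × M3) × M4) × M5)) with cost 8946.

8946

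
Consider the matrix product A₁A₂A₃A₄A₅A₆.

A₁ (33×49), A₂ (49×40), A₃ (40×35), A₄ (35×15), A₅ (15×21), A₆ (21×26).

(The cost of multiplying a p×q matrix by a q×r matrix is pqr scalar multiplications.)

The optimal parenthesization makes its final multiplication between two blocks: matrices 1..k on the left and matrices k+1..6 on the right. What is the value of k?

Adjacent pairs: A₁A₂ = 33·49·40 = 64680; A₂A₃ = 49·40·35 = 68600; A₃A₄ = 40·35·15 = 21000; A₄A₅ = 35·15·21 = 11025; A₅A₆ = 15·21·26 = 8190.
Length 3: A₁..A₃: k=1: 0+68600+33·49·35=125195; k=2: 64680+0+33·40·35=110880 → min 110880 | A₂..A₄: k=2: 0+21000+49·40·15=50400; k=3: 68600+0+49·35·15=94325 → min 50400 | A₃..A₅: k=3: 0+11025+40·35·21=40425; k=4: 21000+0+40·15·21=33600 → min 33600 | A₄..A₆: k=4: 0+8190+35·15·26=21840; k=5: 11025+0+35·21·26=30135 → min 21840.
Length 4: A₁..A₄: k=1: 0+50400+33·49·15=74655; k=2: 64680+21000+33·40·15=105480; k=3: 110880+0+33·35·15=128205 → min 74655 | A₂..A₅: k=2: 0+33600+49·40·21=74760; k=3: 68600+11025+49·35·21=115640; k=4: 50400+0+49·15·21=65835 → min 65835 | A₃..A₆: k=3: 0+21840+40·35·26=58240; k=4: 21000+8190+40·15·26=44790; k=5: 33600+0+40·21·26=55440 → min 44790.
Length 5: A₁..A₅: k=1: 0+65835+33·49·21=99792; k=2: 64680+33600+33·40·21=126000; k=3: 110880+11025+33·35·21=146160; k=4: 74655+0+33·15·21=85050 → min 85050 | A₂..A₆: k=2: 0+44790+49·40·26=95750; k=3: 68600+21840+49·35·26=135030; k=4: 50400+8190+49·15·26=77700; k=5: 65835+0+49·21·26=92589 → min 77700.
Top-level splits: k=1: (A₁..A₁)·(A₂..A₆) → 0+77700+33·49·26 = 119742; k=2: (A₁..A₂)·(A₃..A₆) → 64680+44790+33·40·26 = 143790; k=3: (A₁..A₃)·(A₄..A₆) → 110880+21840+33·35·26 = 162750; k=4: (A₁..A₄)·(A₅..A₆) → 74655+8190+33·15·26 = 95715; k=5: (A₁..A₅)·(A₆..A₆) → 85050+0+33·21·26 = 103068.
Best split is after A₄, i.e. k = 4.

4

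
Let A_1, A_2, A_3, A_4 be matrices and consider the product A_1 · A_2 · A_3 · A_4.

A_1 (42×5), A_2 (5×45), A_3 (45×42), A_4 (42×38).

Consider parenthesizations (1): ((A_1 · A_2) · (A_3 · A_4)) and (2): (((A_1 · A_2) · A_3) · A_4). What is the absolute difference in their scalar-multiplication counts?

Order (1) = ((A_1 · A_2) · (A_3 · A_4)): (A_1 · A_2): 42×5 by 5×45 → 42×45, cost 42·5·45 = 9450; (A_3 · A_4): 45×42 by 42×38 → 45×38, cost 45·42·38 = 71820; ((A_1 · A_2) · (A_3 · A_4)): 42×45 by 45×38 → 42×38, cost 42·45·38 = 71820; cumulative 153090. Total 153090.
Order (2) = (((A_1 · A_2) · A_3) · A_4): (A_1 · A_2): 42×5 by 5×45 → 42×45, cost 42·5·45 = 9450; ((A_1 · A_2) · A_3): 42×45 by 45×42 → 42×42, cost 42·45·42 = 79380; cumulative 88830; (((A_1 · A_2) · A_3) · A_4): 42×42 by 42×38 → 42×38, cost 42·42·38 = 67032; cumulative 155862. Total 155862.
Difference: |153090 − 155862| = 2772.

2772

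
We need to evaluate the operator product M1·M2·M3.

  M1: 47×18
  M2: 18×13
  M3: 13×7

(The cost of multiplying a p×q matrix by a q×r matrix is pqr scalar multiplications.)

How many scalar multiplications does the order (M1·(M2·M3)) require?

7560

(M2·M3): 18×13 by 13×7 → 18×7, cost 18·13·7 = 1638
(M1·(M2·M3)): 47×18 by 18×7 → 47×7, cost 47·18·7 = 5922; cumulative 7560
Total: 7560 scalar multiplications.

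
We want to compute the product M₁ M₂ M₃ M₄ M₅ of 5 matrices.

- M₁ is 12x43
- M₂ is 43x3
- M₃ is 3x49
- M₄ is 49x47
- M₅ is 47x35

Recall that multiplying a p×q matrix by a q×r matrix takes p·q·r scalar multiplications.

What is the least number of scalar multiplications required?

14652

Adjacent pairs: M₁M₂ = 12·43·3 = 1548; M₂M₃ = 43·3·49 = 6321; M₃M₄ = 3·49·47 = 6909; M₄M₅ = 49·47·35 = 80605.
Length 3: M₁..M₃: k=1: 0+6321+12·43·49=31605; k=2: 1548+0+12·3·49=3312 → min 3312 | M₂..M₄: k=2: 0+6909+43·3·47=12972; k=3: 6321+0+43·49·47=105350 → min 12972 | M₃..M₅: k=3: 0+80605+3·49·35=85750; k=4: 6909+0+3·47·35=11844 → min 11844.
Length 4: M₁..M₄: k=1: 0+12972+12·43·47=37224; k=2: 1548+6909+12·3·47=10149; k=3: 3312+0+12·49·47=30948 → min 10149 | M₂..M₅: k=2: 0+11844+43·3·35=16359; k=3: 6321+80605+43·49·35=160671; k=4: 12972+0+43·47·35=83707 → min 16359.
Length 5: M₁..M₅: k=1: 0+16359+12·43·35=34419; k=2: 1548+11844+12·3·35=14652; k=3: 3312+80605+12·49·35=104497; k=4: 10149+0+12·47·35=29889 → min 14652.
Optimal order: ((M₁ M₂) ((M₃ M₄) M₅)) with cost 14652.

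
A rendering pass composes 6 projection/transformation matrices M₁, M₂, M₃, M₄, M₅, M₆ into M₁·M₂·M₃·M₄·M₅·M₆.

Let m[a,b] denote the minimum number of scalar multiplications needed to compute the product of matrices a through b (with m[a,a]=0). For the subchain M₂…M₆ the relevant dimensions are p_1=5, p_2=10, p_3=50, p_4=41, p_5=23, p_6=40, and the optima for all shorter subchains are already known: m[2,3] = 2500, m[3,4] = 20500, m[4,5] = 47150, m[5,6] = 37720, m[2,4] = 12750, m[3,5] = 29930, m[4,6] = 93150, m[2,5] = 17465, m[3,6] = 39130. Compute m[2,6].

22065

m[2,6] = min over k∈[2,5] of m[2,k]+m[k+1,6]+p_{1}·p_k·p_{6}.
k=2: 0 + 39130 + 5·10·40 = 41130; k=3: 2500 + 93150 + 5·50·40 = 105650; k=4: 12750 + 37720 + 5·41·40 = 58670; k=5: 17465 + 0 + 5·23·40 = 22065.
Minimum: 22065 at k=5.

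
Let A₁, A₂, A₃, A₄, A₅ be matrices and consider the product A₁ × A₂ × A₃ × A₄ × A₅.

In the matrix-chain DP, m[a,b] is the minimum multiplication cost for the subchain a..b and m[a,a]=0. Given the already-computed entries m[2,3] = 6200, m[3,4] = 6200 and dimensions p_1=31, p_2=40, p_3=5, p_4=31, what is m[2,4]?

m[2,4] = min over k∈[2,3] of m[2,k]+m[k+1,4]+p_{1}·p_k·p_{4}.
k=2: 0 + 6200 + 31·40·31 = 44640; k=3: 6200 + 0 + 31·5·31 = 11005.
Minimum: 11005 at k=3.

11005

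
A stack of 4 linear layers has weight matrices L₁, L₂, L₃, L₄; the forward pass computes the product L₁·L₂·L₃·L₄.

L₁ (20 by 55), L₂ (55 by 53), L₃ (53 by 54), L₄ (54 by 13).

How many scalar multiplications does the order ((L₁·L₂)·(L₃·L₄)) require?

109286

(L₁·L₂): 20×55 by 55×53 → 20×53, cost 20·55·53 = 58300
(L₃·L₄): 53×54 by 54×13 → 53×13, cost 53·54·13 = 37206
((L₁·L₂)·(L₃·L₄)): 20×53 by 53×13 → 20×13, cost 20·53·13 = 13780; cumulative 109286
Total: 109286 scalar multiplications.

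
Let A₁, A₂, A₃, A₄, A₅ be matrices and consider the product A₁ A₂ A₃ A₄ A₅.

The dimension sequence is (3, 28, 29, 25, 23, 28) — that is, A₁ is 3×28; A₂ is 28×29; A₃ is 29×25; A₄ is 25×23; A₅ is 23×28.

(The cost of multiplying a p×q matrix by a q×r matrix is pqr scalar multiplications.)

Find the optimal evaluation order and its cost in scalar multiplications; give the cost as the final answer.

8268

Adjacent pairs: A₁A₂ = 3·28·29 = 2436; A₂A₃ = 28·29·25 = 20300; A₃A₄ = 29·25·23 = 16675; A₄A₅ = 25·23·28 = 16100.
Length 3: A₁..A₃: k=1: 0+20300+3·28·25=22400; k=2: 2436+0+3·29·25=4611 → min 4611 | A₂..A₄: k=2: 0+16675+28·29·23=35351; k=3: 20300+0+28·25·23=36400 → min 35351 | A₃..A₅: k=3: 0+16100+29·25·28=36400; k=4: 16675+0+29·23·28=35351 → min 35351.
Length 4: A₁..A₄: k=1: 0+35351+3·28·23=37283; k=2: 2436+16675+3·29·23=21112; k=3: 4611+0+3·25·23=6336 → min 6336 | A₂..A₅: k=2: 0+35351+28·29·28=58087; k=3: 20300+16100+28·25·28=56000; k=4: 35351+0+28·23·28=53383 → min 53383.
Length 5: A₁..A₅: k=1: 0+53383+3·28·28=55735; k=2: 2436+35351+3·29·28=40223; k=3: 4611+16100+3·25·28=22811; k=4: 6336+0+3·23·28=8268 → min 8268.
Optimal parenthesization: ((((A₁ A₂) A₃) A₄) A₅) with cost 8268.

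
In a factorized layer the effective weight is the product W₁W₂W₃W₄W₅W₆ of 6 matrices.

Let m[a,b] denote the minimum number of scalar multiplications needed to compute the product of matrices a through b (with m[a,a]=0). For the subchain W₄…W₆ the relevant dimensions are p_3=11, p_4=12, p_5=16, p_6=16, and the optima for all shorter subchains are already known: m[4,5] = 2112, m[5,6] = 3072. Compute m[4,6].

4928

m[4,6] = min over k∈[4,5] of m[4,k]+m[k+1,6]+p_{3}·p_k·p_{6}.
k=4: 0 + 3072 + 11·12·16 = 5184; k=5: 2112 + 0 + 11·16·16 = 4928.
Minimum: 4928 at k=5.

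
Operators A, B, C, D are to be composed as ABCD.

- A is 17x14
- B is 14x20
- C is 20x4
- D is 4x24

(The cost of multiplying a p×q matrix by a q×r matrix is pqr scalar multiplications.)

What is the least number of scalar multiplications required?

3704

Adjacent pairs: AB = 17·14·20 = 4760; BC = 14·20·4 = 1120; CD = 20·4·24 = 1920.
Length 3: A..C: k=1: 0+1120+17·14·4=2072; k=2: 4760+0+17·20·4=6120 → min 2072 | B..D: k=2: 0+1920+14·20·24=8640; k=3: 1120+0+14·4·24=2464 → min 2464.
Length 4: A..D: k=1: 0+2464+17·14·24=8176; k=2: 4760+1920+17·20·24=14840; k=3: 2072+0+17·4·24=3704 → min 3704.
Optimal order: ((A(BC))D) with cost 3704.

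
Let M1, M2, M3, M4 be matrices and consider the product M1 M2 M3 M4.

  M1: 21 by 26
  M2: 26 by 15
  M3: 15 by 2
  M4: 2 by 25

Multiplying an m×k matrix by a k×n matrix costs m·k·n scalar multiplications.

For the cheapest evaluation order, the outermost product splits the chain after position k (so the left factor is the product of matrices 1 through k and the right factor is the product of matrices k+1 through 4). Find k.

Adjacent pairs: M1M2 = 21·26·15 = 8190; M2M3 = 26·15·2 = 780; M3M4 = 15·2·25 = 750.
Length 3: M1..M3: k=1: 0+780+21·26·2=1872; k=2: 8190+0+21·15·2=8820 → min 1872 | M2..M4: k=2: 0+750+26·15·25=10500; k=3: 780+0+26·2·25=2080 → min 2080.
Top-level splits: k=1: (M1..M1)·(M2..M4) → 0+2080+21·26·25 = 15730; k=2: (M1..M2)·(M3..M4) → 8190+750+21·15·25 = 16815; k=3: (M1..M3)·(M4..M4) → 1872+0+21·2·25 = 2922.
Best split is after M3, i.e. k = 3.

3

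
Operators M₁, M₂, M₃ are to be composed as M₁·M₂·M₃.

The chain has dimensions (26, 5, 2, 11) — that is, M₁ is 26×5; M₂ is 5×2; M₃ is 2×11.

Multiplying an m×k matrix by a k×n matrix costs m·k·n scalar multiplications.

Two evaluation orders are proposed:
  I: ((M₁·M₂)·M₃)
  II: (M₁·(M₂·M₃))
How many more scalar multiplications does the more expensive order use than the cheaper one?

708

Order I = ((M₁·M₂)·M₃): (M₁·M₂): 26×5 by 5×2 → 26×2, cost 26·5·2 = 260; ((M₁·M₂)·M₃): 26×2 by 2×11 → 26×11, cost 26·2·11 = 572; cumulative 832. Total 832.
Order II = (M₁·(M₂·M₃)): (M₂·M₃): 5×2 by 2×11 → 5×11, cost 5·2·11 = 110; (M₁·(M₂·M₃)): 26×5 by 5×11 → 26×11, cost 26·5·11 = 1430; cumulative 1540. Total 1540.
Difference: |832 − 1540| = 708.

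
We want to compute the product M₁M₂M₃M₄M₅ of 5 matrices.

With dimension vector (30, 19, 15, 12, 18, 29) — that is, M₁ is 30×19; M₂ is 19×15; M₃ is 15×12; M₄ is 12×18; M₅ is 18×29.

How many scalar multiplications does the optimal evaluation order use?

26964

Adjacent pairs: M₁M₂ = 30·19·15 = 8550; M₂M₃ = 19·15·12 = 3420; M₃M₄ = 15·12·18 = 3240; M₄M₅ = 12·18·29 = 6264.
Length 3: M₁..M₃: k=1: 0+3420+30·19·12=10260; k=2: 8550+0+30·15·12=13950 → min 10260 | M₂..M₄: k=2: 0+3240+19·15·18=8370; k=3: 3420+0+19·12·18=7524 → min 7524 | M₃..M₅: k=3: 0+6264+15·12·29=11484; k=4: 3240+0+15·18·29=11070 → min 11070.
Length 4: M₁..M₄: k=1: 0+7524+30·19·18=17784; k=2: 8550+3240+30·15·18=19890; k=3: 10260+0+30·12·18=16740 → min 16740 | M₂..M₅: k=2: 0+11070+19·15·29=19335; k=3: 3420+6264+19·12·29=16296; k=4: 7524+0+19·18·29=17442 → min 16296.
Length 5: M₁..M₅: k=1: 0+16296+30·19·29=32826; k=2: 8550+11070+30·15·29=32670; k=3: 10260+6264+30·12·29=26964; k=4: 16740+0+30·18·29=32400 → min 26964.
Optimal order: ((M₁(M₂M₃))(M₄M₅)) with cost 26964.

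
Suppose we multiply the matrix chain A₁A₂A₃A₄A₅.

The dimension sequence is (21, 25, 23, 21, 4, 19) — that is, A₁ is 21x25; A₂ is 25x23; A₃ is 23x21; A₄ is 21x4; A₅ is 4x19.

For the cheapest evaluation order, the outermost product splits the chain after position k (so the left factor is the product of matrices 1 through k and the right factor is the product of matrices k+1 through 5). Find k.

Adjacent pairs: A₁A₂ = 21·25·23 = 12075; A₂A₃ = 25·23·21 = 12075; A₃A₄ = 23·21·4 = 1932; A₄A₅ = 21·4·19 = 1596.
Length 3: A₁..A₃: k=1: 0+12075+21·25·21=23100; k=2: 12075+0+21·23·21=22218 → min 22218 | A₂..A₄: k=2: 0+1932+25·23·4=4232; k=3: 12075+0+25·21·4=14175 → min 4232 | A₃..A₅: k=3: 0+1596+23·21·19=10773; k=4: 1932+0+23·4·19=3680 → min 3680.
Length 4: A₁..A₄: k=1: 0+4232+21·25·4=6332; k=2: 12075+1932+21·23·4=15939; k=3: 22218+0+21·21·4=23982 → min 6332 | A₂..A₅: k=2: 0+3680+25·23·19=14605; k=3: 12075+1596+25·21·19=23646; k=4: 4232+0+25·4·19=6132 → min 6132.
Top-level splits: k=1: (A₁..A₁)·(A₂..A₅) → 0+6132+21·25·19 = 16107; k=2: (A₁..A₂)·(A₃..A₅) → 12075+3680+21·23·19 = 24932; k=3: (A₁..A₃)·(A₄..A₅) → 22218+1596+21·21·19 = 32193; k=4: (A₁..A₄)·(A₅..A₅) → 6332+0+21·4·19 = 7928.
Best split is after A₄, i.e. k = 4.

4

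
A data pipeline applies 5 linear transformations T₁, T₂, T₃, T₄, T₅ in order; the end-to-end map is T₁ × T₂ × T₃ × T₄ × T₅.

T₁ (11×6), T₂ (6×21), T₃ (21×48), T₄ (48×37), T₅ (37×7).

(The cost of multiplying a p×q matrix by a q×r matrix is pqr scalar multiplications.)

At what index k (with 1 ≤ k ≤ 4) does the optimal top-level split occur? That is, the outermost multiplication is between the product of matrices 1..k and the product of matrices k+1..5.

1

Adjacent pairs: T₁T₂ = 11·6·21 = 1386; T₂T₃ = 6·21·48 = 6048; T₃T₄ = 21·48·37 = 37296; T₄T₅ = 48·37·7 = 12432.
Length 3: T₁..T₃: k=1: 0+6048+11·6·48=9216; k=2: 1386+0+11·21·48=12474 → min 9216 | T₂..T₄: k=2: 0+37296+6·21·37=41958; k=3: 6048+0+6·48·37=16704 → min 16704 | T₃..T₅: k=3: 0+12432+21·48·7=19488; k=4: 37296+0+21·37·7=42735 → min 19488.
Length 4: T₁..T₄: k=1: 0+16704+11·6·37=19146; k=2: 1386+37296+11·21·37=47229; k=3: 9216+0+11·48·37=28752 → min 19146 | T₂..T₅: k=2: 0+19488+6·21·7=20370; k=3: 6048+12432+6·48·7=20496; k=4: 16704+0+6·37·7=18258 → min 18258.
Top-level splits: k=1: (T₁..T₁)·(T₂..T₅) → 0+18258+11·6·7 = 18720; k=2: (T₁..T₂)·(T₃..T₅) → 1386+19488+11·21·7 = 22491; k=3: (T₁..T₃)·(T₄..T₅) → 9216+12432+11·48·7 = 25344; k=4: (T₁..T₄)·(T₅..T₅) → 19146+0+11·37·7 = 21995.
Best split is after T₁, i.e. k = 1.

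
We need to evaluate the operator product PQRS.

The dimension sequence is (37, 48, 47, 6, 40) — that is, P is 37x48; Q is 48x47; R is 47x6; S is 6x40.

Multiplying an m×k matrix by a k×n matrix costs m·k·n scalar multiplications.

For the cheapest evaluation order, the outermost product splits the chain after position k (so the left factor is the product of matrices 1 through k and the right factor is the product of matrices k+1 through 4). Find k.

Adjacent pairs: PQ = 37·48·47 = 83472; QR = 48·47·6 = 13536; RS = 47·6·40 = 11280.
Length 3: P..R: k=1: 0+13536+37·48·6=24192; k=2: 83472+0+37·47·6=93906 → min 24192 | Q..S: k=2: 0+11280+48·47·40=101520; k=3: 13536+0+48·6·40=25056 → min 25056.
Top-level splits: k=1: (P..P)·(Q..S) → 0+25056+37·48·40 = 96096; k=2: (P..Q)·(R..S) → 83472+11280+37·47·40 = 164312; k=3: (P..R)·(S..S) → 24192+0+37·6·40 = 33072.
Best split is after R, i.e. k = 3.

3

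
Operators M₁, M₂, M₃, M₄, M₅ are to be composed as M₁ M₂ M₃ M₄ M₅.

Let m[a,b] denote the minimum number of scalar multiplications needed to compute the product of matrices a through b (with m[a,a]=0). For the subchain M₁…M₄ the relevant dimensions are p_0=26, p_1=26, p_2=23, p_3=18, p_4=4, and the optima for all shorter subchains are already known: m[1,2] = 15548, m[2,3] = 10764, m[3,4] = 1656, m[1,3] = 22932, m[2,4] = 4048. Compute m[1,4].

6752

m[1,4] = min over k∈[1,3] of m[1,k]+m[k+1,4]+p_{0}·p_k·p_{4}.
k=1: 0 + 4048 + 26·26·4 = 6752; k=2: 15548 + 1656 + 26·23·4 = 19596; k=3: 22932 + 0 + 26·18·4 = 24804.
Minimum: 6752 at k=1.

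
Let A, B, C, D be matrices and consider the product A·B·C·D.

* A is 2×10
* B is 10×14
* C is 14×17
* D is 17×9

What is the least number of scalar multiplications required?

1062

Adjacent pairs: AB = 2·10·14 = 280; BC = 10·14·17 = 2380; CD = 14·17·9 = 2142.
Length 3: A..C: k=1: 0+2380+2·10·17=2720; k=2: 280+0+2·14·17=756 → min 756 | B..D: k=2: 0+2142+10·14·9=3402; k=3: 2380+0+10·17·9=3910 → min 3402.
Length 4: A..D: k=1: 0+3402+2·10·9=3582; k=2: 280+2142+2·14·9=2674; k=3: 756+0+2·17·9=1062 → min 1062.
Optimal order: (((A·B)·C)·D) with cost 1062.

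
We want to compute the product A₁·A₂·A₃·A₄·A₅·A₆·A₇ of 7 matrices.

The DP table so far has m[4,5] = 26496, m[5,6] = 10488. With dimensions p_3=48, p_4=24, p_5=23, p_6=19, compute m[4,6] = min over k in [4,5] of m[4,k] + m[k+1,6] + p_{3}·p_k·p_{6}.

m[4,6] = min over k∈[4,5] of m[4,k]+m[k+1,6]+p_{3}·p_k·p_{6}.
k=4: 0 + 10488 + 48·24·19 = 32376; k=5: 26496 + 0 + 48·23·19 = 47472.
Minimum: 32376 at k=4.

32376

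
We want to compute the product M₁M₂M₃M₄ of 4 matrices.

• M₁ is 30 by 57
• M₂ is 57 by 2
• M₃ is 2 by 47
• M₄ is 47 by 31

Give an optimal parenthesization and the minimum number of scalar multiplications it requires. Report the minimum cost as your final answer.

8194

Adjacent pairs: M₁M₂ = 30·57·2 = 3420; M₂M₃ = 57·2·47 = 5358; M₃M₄ = 2·47·31 = 2914.
Length 3: M₁..M₃: k=1: 0+5358+30·57·47=85728; k=2: 3420+0+30·2·47=6240 → min 6240 | M₂..M₄: k=2: 0+2914+57·2·31=6448; k=3: 5358+0+57·47·31=88407 → min 6448.
Length 4: M₁..M₄: k=1: 0+6448+30·57·31=59458; k=2: 3420+2914+30·2·31=8194; k=3: 6240+0+30·47·31=49950 → min 8194.
Optimal parenthesization: ((M₁M₂)(M₃M₄)) with cost 8194.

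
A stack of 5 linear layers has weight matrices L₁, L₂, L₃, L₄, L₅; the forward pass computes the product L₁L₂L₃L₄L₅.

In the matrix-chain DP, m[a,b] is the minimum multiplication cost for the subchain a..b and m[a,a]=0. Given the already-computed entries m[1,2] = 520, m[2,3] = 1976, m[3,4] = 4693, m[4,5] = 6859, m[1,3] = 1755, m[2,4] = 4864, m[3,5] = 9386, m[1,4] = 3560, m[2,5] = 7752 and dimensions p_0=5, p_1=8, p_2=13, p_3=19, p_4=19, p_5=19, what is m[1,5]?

5365

m[1,5] = min over k∈[1,4] of m[1,k]+m[k+1,5]+p_{0}·p_k·p_{5}.
k=1: 0 + 7752 + 5·8·19 = 8512; k=2: 520 + 9386 + 5·13·19 = 11141; k=3: 1755 + 6859 + 5·19·19 = 10419; k=4: 3560 + 0 + 5·19·19 = 5365.
Minimum: 5365 at k=4.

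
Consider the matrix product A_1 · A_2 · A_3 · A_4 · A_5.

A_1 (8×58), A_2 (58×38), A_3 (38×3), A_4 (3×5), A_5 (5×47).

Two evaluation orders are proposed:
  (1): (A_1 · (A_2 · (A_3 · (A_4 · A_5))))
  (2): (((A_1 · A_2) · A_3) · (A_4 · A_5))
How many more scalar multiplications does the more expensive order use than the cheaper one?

Order (1) = (A_1 · (A_2 · (A_3 · (A_4 · A_5)))): (A_4 · A_5): 3×5 by 5×47 → 3×47, cost 3·5·47 = 705; (A_3 · (A_4 · A_5)): 38×3 by 3×47 → 38×47, cost 38·3·47 = 5358; cumulative 6063; (A_2 · (A_3 · (A_4 · A_5))): 58×38 by 38×47 → 58×47, cost 58·38·47 = 103588; cumulative 109651; (A_1 · (A_2 · (A_3 · (A_4 · A_5)))): 8×58 by 58×47 → 8×47, cost 8·58·47 = 21808; cumulative 131459. Total 131459.
Order (2) = (((A_1 · A_2) · A_3) · (A_4 · A_5)): (A_1 · A_2): 8×58 by 58×38 → 8×38, cost 8·58·38 = 17632; ((A_1 · A_2) · A_3): 8×38 by 38×3 → 8×3, cost 8·38·3 = 912; cumulative 18544; (A_4 · A_5): 3×5 by 5×47 → 3×47, cost 3·5·47 = 705; (((A_1 · A_2) · A_3) · (A_4 · A_5)): 8×3 by 3×47 → 8×47, cost 8·3·47 = 1128; cumulative 20377. Total 20377.
Difference: |131459 − 20377| = 111082.

111082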